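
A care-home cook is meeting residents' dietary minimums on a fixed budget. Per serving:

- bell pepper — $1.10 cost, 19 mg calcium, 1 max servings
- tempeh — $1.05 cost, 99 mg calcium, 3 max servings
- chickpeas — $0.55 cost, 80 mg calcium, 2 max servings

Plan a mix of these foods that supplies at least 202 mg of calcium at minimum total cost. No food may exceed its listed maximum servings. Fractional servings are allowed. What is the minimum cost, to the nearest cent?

Cost per mg of calcium: chickpeas $0.0069, tempeh $0.0106, bell pepper $0.0579.
Take 2 servings of chickpeas: +160.0 mg calcium for $1.10 (total $1.10, still need 42.0 mg).
Take 0.4242 servings of tempeh: +42.0 mg calcium for $0.45 (total $1.55, still need 0.0 mg).
Filling from the cheapest source first is optimal under one linear minimum: $1.55.

$1.55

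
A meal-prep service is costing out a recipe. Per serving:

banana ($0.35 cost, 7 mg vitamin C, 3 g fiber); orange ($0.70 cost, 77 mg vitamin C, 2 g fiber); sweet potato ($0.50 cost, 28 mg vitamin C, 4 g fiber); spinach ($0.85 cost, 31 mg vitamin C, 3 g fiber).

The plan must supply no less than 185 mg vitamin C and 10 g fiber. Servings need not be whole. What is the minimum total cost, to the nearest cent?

$2.07

Minimising a linear cost over {vitamin C ≥ 185, fiber ≥ 10, servings ≥ 0} — the optimum is at a vertex, using one or two foods.
banana only: max(185/7, 10/3) = 26.43 servings → $9.25.
orange only: max(185/77, 10/2) = 5 servings → $3.50.
sweet potato only: max(185/28, 10/4) = 6.607 servings → $3.30.
spinach only: max(185/31, 10/3) = 5.968 servings → $5.07.
banana + orange with both tight: 1.843 servings and 2.235 servings → $2.21.
banana + sweet potato with both targets exact would need a negative amount; discard.
banana + spinach: the both-tight solution has a negative serving — not a feasible corner.
orange + sweet potato with both tight: 1.825 servings and 1.587 servings → $2.07.
orange + spinach with both tight: 1.45 servings and 2.367 servings → $3.03.
sweet potato + spinach with both targets exact would need a negative amount; discard.
So the least-cost plan costs $2.07.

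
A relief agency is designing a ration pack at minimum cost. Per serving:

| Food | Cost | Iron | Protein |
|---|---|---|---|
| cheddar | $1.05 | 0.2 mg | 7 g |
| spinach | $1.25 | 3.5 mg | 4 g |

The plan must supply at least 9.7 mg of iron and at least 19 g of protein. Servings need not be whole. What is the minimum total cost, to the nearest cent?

This is a tiny linear program; its minimum lies at a vertex of the feasible set. List the vertices and price them.
cheddar only: max(9.7/0.2, 19/7) = 48.5 servings → $50.92.
spinach only: max(9.7/3.5, 19/4) = 4.75 servings → $5.94.
cheddar + spinach with both tight: 1.169 servings and 2.705 servings → $4.61.
The minimum over all feasible corners is $4.61.

$4.61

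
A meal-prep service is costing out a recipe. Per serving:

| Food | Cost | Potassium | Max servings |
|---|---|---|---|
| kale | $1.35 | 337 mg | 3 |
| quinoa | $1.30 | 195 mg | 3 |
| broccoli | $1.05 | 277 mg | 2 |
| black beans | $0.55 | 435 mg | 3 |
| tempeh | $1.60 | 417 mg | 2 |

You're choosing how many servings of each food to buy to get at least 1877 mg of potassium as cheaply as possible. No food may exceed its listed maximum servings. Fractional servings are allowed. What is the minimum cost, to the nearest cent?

$3.82

Cost per mg of potassium: black beans $0.0013, broccoli $0.0038, tempeh $0.0038, kale $0.0040, quinoa $0.0067.
Take 3 servings of black beans: +1305.0 mg potassium for $1.65 (total $1.65, still need 572.0 mg).
Take 2 servings of broccoli: +554.0 mg potassium for $2.10 (total $3.75, still need 18.0 mg).
Take 0.04317 servings of tempeh: +18.0 mg potassium for $0.07 (total $3.82, still need 0.0 mg).
Greedy by cheapest-per-mg is optimal for a single linear constraint, so the minimum cost is $3.82.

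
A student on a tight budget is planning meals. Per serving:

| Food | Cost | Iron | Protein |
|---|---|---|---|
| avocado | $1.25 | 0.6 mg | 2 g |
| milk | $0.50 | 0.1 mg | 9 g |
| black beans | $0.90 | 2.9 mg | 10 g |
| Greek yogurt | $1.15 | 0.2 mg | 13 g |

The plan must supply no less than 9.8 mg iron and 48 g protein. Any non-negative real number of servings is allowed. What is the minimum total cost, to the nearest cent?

$3.81

avocado only: max(9.8/0.6, 48/2) = 24 servings → $30.00.
milk only: max(9.8/0.1, 48/9) = 98 servings → $49.00.
black beans only: max(9.8/2.9, 48/10) = 4.8 servings → $4.32.
Greek yogurt only: max(9.8/0.2, 48/13) = 49 servings → $56.35.
avocado + milk with both tight: 16.04 servings and 1.769 servings → $20.93.
avocado + black beans: the both-tight solution has a negative serving — not a feasible corner.
avocado + Greek yogurt with both tight: 15.92 servings and 1.243 servings → $21.33.
milk + black beans with both tight: 1.641 servings and 3.323 servings → $3.81.
milk + Greek yogurt: the both-tight solution has a negative serving — not a feasible corner.
black beans + Greek yogurt with both tight: 3.3 servings and 1.154 servings → $4.30.
So the least-cost plan costs $3.81.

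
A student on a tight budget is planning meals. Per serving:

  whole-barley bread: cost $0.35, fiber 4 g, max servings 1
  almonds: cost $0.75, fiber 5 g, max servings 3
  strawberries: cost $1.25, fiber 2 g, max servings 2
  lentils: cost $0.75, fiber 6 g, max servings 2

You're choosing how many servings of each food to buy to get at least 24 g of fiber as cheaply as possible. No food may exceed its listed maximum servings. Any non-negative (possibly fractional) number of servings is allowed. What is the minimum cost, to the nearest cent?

$3.05

Cost per g of fiber: whole-barley bread $0.0875, lentils $0.1250, almonds $0.1500, strawberries $0.6250.
Take 1 serving of whole-barley bread: +4.0 g fiber for $0.35 (total $0.35, still need 20.0 g).
Take 2 servings of lentils: +12.0 g fiber for $1.50 (total $1.85, still need 8.0 g).
Take 1.6 servings of almonds: +8.0 g fiber for $1.20 (total $3.05, still need 0.0 g).
Filling from the cheapest source first is optimal under one linear minimum: $3.05.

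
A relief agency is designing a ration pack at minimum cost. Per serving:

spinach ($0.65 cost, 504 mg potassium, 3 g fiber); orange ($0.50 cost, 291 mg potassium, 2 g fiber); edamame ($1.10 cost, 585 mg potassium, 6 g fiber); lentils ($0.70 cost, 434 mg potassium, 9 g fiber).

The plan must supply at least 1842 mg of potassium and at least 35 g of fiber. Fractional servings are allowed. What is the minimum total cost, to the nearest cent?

A basic optimal solution has at most two foods positive. Try each food alone and each pair with both targets met exactly.
spinach only: max(1842/504, 35/3) = 11.67 servings → $7.58.
orange only: max(1842/291, 35/2) = 17.5 servings → $8.75.
edamame only: max(1842/585, 35/6) = 5.833 servings → $6.42.
lentils only: max(1842/434, 35/9) = 4.244 servings → $2.97.
spinach + orange: intersection lies outside the first quadrant.
spinach + edamame: intersection lies outside the first quadrant.
spinach + lentils with both tight: 0.4292 servings and 3.746 servings → $2.90.
orange + edamame: the both-tight solution has a negative serving — not a feasible corner.
orange + lentils with both tight: 0.7927 servings and 3.713 servings → $3.00.
edamame + lentils with both tight: 0.5216 servings and 3.541 servings → $3.05.
The minimum over all feasible corners is $2.90.

$2.90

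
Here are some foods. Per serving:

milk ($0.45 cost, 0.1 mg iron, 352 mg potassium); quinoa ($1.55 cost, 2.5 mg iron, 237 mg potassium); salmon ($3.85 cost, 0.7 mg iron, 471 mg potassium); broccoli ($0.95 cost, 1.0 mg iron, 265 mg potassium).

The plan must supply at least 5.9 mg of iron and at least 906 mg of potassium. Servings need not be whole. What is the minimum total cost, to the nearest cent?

$4.05

For a min-cost LP with two ≥-constraints, a basic feasible solution has at most two positive variables.
milk only: max(5.9/0.1, 906/352) = 59 servings → $26.55.
quinoa only: max(5.9/2.5, 906/237) = 3.823 servings → $5.93.
salmon only: max(5.9/0.7, 906/471) = 8.429 servings → $32.45.
broccoli only: max(5.9/1.0, 906/265) = 5.9 servings → $5.61.
milk + quinoa with both tight: 1.012 servings and 2.32 servings → $4.05.
milk + salmon: intersection lies outside the first quadrant.
milk + broccoli with both targets exact would need a negative amount; discard.
quinoa + salmon with both tight: 2.12 servings and 0.8568 servings → $6.58.
quinoa + broccoli with both tight: 1.545 servings and 2.037 servings → $4.33.
salmon + broccoli: intersection lies outside the first quadrant.
Cheapest feasible corner: $4.05.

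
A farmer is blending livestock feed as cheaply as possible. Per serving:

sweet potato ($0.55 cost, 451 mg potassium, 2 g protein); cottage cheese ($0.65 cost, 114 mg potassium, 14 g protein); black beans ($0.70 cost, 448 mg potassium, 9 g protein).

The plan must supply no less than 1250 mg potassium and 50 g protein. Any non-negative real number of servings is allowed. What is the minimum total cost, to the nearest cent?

With two linear requirements the optimum uses one or two foods; enumerate the corners.
sweet potato only: max(1250/451, 50/2) = 25 servings → $13.75.
cottage cheese only: max(1250/114, 50/14) = 10.96 servings → $7.13.
black beans only: max(1250/448, 50/9) = 5.556 servings → $3.89.
sweet potato + cottage cheese with both tight: 1.939 servings and 3.294 servings → $3.21.
sweet potato + black beans: intersection lies outside the first quadrant.
cottage cheese + black beans with both tight: 2.125 servings and 2.249 servings → $2.96.
So the least-cost plan costs $2.96.

$2.96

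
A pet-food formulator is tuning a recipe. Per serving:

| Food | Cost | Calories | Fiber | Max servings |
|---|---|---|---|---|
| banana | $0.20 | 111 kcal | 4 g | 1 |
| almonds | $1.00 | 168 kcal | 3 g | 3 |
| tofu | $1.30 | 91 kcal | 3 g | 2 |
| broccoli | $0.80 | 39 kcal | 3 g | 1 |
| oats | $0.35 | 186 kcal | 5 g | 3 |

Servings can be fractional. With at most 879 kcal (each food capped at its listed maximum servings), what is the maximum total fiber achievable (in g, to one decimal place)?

27.7 g

Fiber per kcal: broccoli 0.07692, banana 0.03604, tofu 0.03297, oats 0.02688, almonds 0.01786.
Take 1 serving of broccoli: uses 39 kcal, +3.0 g fiber (running total 3.0 g).
Take 1 serving of banana: uses 111 kcal, +4.0 g fiber (running total 7.0 g).
Take 2 servings of tofu: uses 182 kcal, +6.0 g fiber (running total 13.0 g).
Take 2.941 servings of oats: uses 547 kcal, +14.7 g fiber (running total 27.7 g).
Filling greedily by fiber-per-kcal is optimal for one linear limit, giving 27.7 g.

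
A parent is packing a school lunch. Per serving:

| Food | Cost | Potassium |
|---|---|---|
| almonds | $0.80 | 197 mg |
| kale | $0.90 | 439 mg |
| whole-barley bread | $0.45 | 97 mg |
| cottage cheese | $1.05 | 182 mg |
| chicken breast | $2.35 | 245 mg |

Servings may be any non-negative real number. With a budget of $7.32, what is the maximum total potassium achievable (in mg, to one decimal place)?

3570.5 mg

Potassium per dollar: kale 487.8, almonds 246.2, whole-barley bread 215.6, cottage cheese 173.3, chicken breast 104.3.
With no serving limits, spend the whole cost allowance on kale: $7.32 / $0.90 × 439 mg = 3570.5 mg.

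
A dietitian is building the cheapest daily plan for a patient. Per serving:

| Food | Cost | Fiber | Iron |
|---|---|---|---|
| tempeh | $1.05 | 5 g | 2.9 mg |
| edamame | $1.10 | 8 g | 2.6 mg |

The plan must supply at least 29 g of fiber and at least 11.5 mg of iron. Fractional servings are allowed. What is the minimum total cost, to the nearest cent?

A basic optimal solution has at most two foods positive. Try each food alone and each pair with both targets met exactly.
tempeh only: max(29/5, 11.5/2.9) = 5.8 servings → $6.09.
edamame only: max(29/8, 11.5/2.6) = 4.423 servings → $4.87.
tempeh + edamame with both tight: 1.627 servings and 2.608 servings → $4.58.
The minimum over all feasible corners is $4.58.

$4.58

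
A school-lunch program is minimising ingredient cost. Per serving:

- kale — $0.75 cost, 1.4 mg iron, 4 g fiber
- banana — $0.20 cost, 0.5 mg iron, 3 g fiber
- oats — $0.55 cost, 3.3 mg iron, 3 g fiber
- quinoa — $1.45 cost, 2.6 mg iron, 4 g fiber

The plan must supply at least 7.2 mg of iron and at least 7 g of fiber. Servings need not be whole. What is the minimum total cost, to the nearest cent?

$1.22

At the optimum either one food covers both requirements or two foods hit both targets exactly; no other combination can be cheaper.
kale only: max(7.2/1.4, 7/4) = 5.143 servings → $3.86.
banana only: max(7.2/0.5, 7/3) = 14.4 servings → $2.88.
oats only: max(7.2/3.3, 7/3) = 2.333 servings → $1.28.
quinoa only: max(7.2/2.6, 7/4) = 2.769 servings → $4.02.
kale + banana: intersection lies outside the first quadrant.
kale + oats with both tight: 0.1667 servings and 2.111 servings → $1.29.
kale + quinoa: the both-tight solution has a negative serving — not a feasible corner.
banana + oats with both tight: 0.1786 servings and 2.155 servings → $1.22.
banana + quinoa with both targets exact would need a negative amount; discard.
oats + quinoa with both tight: 1.963 servings and 0.2778 servings → $1.48.
So the least-cost plan costs $1.22.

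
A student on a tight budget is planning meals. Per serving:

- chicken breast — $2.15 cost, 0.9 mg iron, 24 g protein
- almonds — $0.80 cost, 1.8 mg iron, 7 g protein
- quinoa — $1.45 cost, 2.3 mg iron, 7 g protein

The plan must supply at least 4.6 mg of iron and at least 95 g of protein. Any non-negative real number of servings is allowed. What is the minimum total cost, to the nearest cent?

For a min-cost LP with two ≥-constraints, a basic feasible solution has at most two positive variables.
chicken breast only: max(4.6/0.9, 95/24) = 5.111 servings → $10.99.
almonds only: max(4.6/1.8, 95/7) = 13.57 servings → $10.86.
quinoa only: max(4.6/2.3, 95/7) = 13.57 servings → $19.68.
chicken breast + almonds with both tight: 3.762 servings and 0.6748 servings → $8.63.
chicken breast + quinoa with both tight: 3.81 servings and 0.5092 servings → $8.93.
almonds + quinoa: the both-tight solution has a negative serving — not a feasible corner.
So the least-cost plan costs $8.63.

$8.63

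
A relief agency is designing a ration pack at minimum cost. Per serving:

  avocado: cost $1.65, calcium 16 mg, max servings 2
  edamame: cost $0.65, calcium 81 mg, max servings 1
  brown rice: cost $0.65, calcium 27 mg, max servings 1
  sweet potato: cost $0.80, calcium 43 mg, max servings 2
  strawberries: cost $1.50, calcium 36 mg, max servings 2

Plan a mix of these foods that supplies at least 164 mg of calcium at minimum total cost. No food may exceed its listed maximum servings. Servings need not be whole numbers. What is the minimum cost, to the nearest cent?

Cost per mg of calcium: edamame $0.0080, sweet potato $0.0186, brown rice $0.0241, strawberries $0.0417, avocado $0.1031.
Take 1 serving of edamame: +81.0 mg calcium for $0.65 (total $0.65, still need 83.0 mg).
Take 1.93 servings of sweet potato: +83.0 mg calcium for $1.54 (total $2.19, still need 0.0 mg).
Filling from the cheapest source first is optimal under one linear minimum: $2.19.

$2.19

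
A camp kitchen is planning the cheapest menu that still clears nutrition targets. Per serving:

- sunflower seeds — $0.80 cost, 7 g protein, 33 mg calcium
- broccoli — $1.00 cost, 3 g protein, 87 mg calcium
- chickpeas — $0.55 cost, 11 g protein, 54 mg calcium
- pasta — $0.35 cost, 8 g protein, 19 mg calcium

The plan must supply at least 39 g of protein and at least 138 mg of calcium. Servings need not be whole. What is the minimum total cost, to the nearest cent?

At the optimum either one food covers both requirements or two foods hit both targets exactly; no other combination can be cheaper.
sunflower seeds only: max(39/7, 138/33) = 5.571 servings → $4.46.
broccoli only: max(39/3, 138/87) = 13 servings → $13.00.
chickpeas only: max(39/11, 138/54) = 3.545 servings → $1.95.
pasta only: max(39/8, 138/19) = 7.263 servings → $2.54.
sunflower seeds + broccoli: the both-tight solution has a negative serving — not a feasible corner.
sunflower seeds + chickpeas: intersection lies outside the first quadrant.
sunflower seeds + pasta with both tight: 2.771 servings and 2.45 servings → $3.07.
broccoli + chickpeas with both targets exact would need a negative amount; discard.
broccoli + pasta with both tight: 0.5681 servings and 4.662 servings → $2.20.
chickpeas + pasta with both tight: 1.628 servings and 2.637 servings → $1.82.
The minimum over all feasible corners is $1.82.

$1.82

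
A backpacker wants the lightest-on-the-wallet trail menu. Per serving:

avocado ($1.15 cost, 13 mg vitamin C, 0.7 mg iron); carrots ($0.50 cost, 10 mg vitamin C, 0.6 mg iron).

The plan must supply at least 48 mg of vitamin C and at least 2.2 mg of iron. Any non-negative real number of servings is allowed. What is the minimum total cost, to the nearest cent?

Two binding constraints pin down two serving amounts, so the optimal mix uses at most two foods. The candidates are each food alone (scaled to the tighter of vitamin C/iron) and each pair with both constraints tight.
avocado only: max(48/13, 2.2/0.7) = 3.692 servings → $4.25.
carrots only: max(48/10, 2.2/0.6) = 4.8 servings → $2.40.
avocado + carrots: the both-tight solution has a negative serving — not a feasible corner.
So the least-cost plan costs $2.40.

$2.40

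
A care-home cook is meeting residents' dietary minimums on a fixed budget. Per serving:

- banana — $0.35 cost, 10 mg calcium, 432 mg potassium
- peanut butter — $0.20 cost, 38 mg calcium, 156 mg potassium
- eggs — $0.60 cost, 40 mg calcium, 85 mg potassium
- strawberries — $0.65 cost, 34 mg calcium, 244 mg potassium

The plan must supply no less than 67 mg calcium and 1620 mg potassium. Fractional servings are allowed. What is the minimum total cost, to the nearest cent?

For a min-cost LP with two ≥-constraints, a basic feasible solution has at most two positive variables.
banana only: max(67/10, 1620/432) = 6.7 servings → $2.35.
peanut butter only: max(67/38, 1620/156) = 10.38 servings → $2.08.
eggs only: max(67/40, 1620/85) = 19.06 servings → $11.44.
strawberries only: max(67/34, 1620/244) = 6.639 servings → $4.32.
banana + peanut butter with both tight: 3.44 servings and 0.8578 servings → $1.38.
banana + eggs with both tight: 3.597 servings and 0.7757 servings → $1.72.
banana + strawberries with both tight: 3.162 servings and 1.04 servings → $1.78.
peanut butter + eggs: the both-tight solution has a negative serving — not a feasible corner.
peanut butter + strawberries: the both-tight solution has a negative serving — not a feasible corner.
eggs + strawberries: intersection lies outside the first quadrant.
So the least-cost plan costs $1.38.

$1.38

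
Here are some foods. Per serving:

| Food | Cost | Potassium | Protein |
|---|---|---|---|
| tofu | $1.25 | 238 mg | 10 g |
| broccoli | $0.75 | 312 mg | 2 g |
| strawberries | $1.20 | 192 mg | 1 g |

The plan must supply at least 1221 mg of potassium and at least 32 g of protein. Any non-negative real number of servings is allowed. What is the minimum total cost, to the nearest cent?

$4.87

A basic optimal solution has at most two foods positive. Try each food alone and each pair with both targets met exactly.
tofu only: max(1221/238, 32/10) = 5.13 servings → $6.41.
broccoli only: max(1221/312, 32/2) = 16 servings → $12.00.
strawberries only: max(1221/192, 32/1) = 32 servings → $38.40.
tofu + broccoli with both tight: 2.852 servings and 1.738 servings → $4.87.
tofu + strawberries with both tight: 2.927 servings and 2.731 servings → $6.94.
broccoli + strawberries: intersection lies outside the first quadrant.
Cheapest feasible corner: $4.87.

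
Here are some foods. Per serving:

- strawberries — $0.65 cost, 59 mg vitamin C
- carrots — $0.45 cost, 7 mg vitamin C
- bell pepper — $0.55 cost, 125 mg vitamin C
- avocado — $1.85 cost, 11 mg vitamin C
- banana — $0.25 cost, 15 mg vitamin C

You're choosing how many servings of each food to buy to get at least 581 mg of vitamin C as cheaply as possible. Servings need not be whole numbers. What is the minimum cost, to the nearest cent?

Cost per mg of vitamin C: bell pepper $0.0044, strawberries $0.0110, banana $0.0167, carrots $0.0643, avocado $0.1682.
With no serving limits, use only bell pepper: 581 mg / 125 mg = 4.648 servings × $0.55 = $2.56.

$2.56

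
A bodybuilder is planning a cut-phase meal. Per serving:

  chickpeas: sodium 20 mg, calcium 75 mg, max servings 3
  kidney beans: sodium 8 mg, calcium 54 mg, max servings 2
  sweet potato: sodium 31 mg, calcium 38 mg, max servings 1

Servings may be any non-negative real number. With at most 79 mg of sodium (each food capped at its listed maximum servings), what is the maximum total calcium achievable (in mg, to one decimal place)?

Calcium per mg sodium: kidney beans 6.75, chickpeas 3.75, sweet potato 1.226.
Take 2 servings of kidney beans: uses 16 mg sodium, +108.0 mg calcium (running total 108.0 mg).
Take 3 servings of chickpeas: uses 60 mg sodium, +225.0 mg calcium (running total 333.0 mg).
Take 0.09677 servings of sweet potato: uses 3 mg sodium, +3.7 mg calcium (running total 336.7 mg).
Filling greedily by calcium-per-mg sodium is optimal for one linear limit, giving 336.7 mg.

336.7 mg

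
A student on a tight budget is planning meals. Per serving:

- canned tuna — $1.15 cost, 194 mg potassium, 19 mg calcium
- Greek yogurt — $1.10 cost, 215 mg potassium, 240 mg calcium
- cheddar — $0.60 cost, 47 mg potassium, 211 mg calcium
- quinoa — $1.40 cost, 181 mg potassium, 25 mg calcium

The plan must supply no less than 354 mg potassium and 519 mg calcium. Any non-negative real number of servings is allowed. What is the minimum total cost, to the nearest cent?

$2.09

For a min-cost LP with two ≥-constraints, a basic feasible solution has at most two positive variables.
canned tuna only: max(354/194, 519/19) = 27.32 servings → $31.41.
Greek yogurt only: max(354/215, 519/240) = 2.163 servings → $2.38.
cheddar only: max(354/47, 519/211) = 7.532 servings → $4.52.
quinoa only: max(354/181, 519/25) = 20.76 servings → $29.06.
canned tuna + Greek yogurt with both targets exact would need a negative amount; discard.
canned tuna + cheddar with both tight: 1.256 servings and 2.347 servings → $2.85.
canned tuna + quinoa with both targets exact would need a negative amount; discard.
Greek yogurt + cheddar with both tight: 1.476 servings and 0.7811 servings → $2.09.
Greek yogurt + quinoa: the both-tight solution has a negative serving — not a feasible corner.
cheddar + quinoa with both tight: 2.299 servings and 1.359 servings → $3.28.
So the least-cost plan costs $2.09.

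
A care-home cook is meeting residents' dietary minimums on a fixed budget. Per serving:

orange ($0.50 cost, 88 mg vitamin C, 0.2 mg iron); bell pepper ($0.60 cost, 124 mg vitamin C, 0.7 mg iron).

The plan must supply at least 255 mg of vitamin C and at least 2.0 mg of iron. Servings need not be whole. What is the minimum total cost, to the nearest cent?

orange only: max(255/88, 2.0/0.2) = 10 servings → $5.00.
bell pepper only: max(255/124, 2.0/0.7) = 2.857 servings → $1.71.
orange + bell pepper: the both-tight solution has a negative serving — not a feasible corner.
The minimum over all feasible corners is $1.71.

$1.71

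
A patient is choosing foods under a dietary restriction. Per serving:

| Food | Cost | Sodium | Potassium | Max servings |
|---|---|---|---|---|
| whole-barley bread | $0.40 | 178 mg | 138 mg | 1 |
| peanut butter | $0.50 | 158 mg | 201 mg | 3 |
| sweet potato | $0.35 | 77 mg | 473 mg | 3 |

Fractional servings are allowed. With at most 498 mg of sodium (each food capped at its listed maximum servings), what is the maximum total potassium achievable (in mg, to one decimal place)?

1758.7 mg

Potassium per mg sodium: sweet potato 6.143, peanut butter 1.272, whole-barley bread 0.7753.
Take 3 servings of sweet potato: uses 231 mg sodium, +1419.0 mg potassium (running total 1419.0 mg).
Take 1.69 servings of peanut butter: uses 267 mg sodium, +339.7 mg potassium (running total 1758.7 mg).
Filling greedily by potassium-per-mg sodium is optimal for one linear limit, giving 1758.7 mg.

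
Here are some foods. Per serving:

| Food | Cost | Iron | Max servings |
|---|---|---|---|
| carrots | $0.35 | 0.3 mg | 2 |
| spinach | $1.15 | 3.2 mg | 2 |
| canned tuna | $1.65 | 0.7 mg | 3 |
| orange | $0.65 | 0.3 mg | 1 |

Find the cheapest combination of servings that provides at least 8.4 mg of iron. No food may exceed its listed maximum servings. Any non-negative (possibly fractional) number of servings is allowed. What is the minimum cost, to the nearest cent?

Cost per mg of iron: spinach $0.3594, carrots $1.1667, orange $2.1667, canned tuna $2.3571.
Take 2 servings of spinach: +6.4 mg iron for $2.30 (total $2.30, still need 2.0 mg).
Take 2 servings of carrots: +0.6 mg iron for $0.70 (total $3.00, still need 1.4 mg).
Take 1 serving of orange: +0.3 mg iron for $0.65 (total $3.65, still need 1.1 mg).
Take 1.571 servings of canned tuna: +1.1 mg iron for $2.59 (total $6.24, still need 0.0 mg).
Filling from the cheapest source first is optimal under one linear minimum: $6.24.

$6.24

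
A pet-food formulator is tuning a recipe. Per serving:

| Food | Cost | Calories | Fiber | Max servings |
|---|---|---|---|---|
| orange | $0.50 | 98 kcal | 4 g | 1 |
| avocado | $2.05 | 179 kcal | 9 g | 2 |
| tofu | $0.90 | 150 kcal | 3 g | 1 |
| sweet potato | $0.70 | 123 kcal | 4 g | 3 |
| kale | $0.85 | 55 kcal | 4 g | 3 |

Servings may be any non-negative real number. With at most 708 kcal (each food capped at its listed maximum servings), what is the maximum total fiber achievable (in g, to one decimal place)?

36.8 g

Fiber per kcal: kale 0.07273, avocado 0.05028, orange 0.04082, sweet potato 0.03252, tofu 0.02.
Take 3 servings of kale: uses 165 kcal, +12.0 g fiber (running total 12.0 g).
Take 2 servings of avocado: uses 358 kcal, +18.0 g fiber (running total 30.0 g).
Take 1 serving of orange: uses 98 kcal, +4.0 g fiber (running total 34.0 g).
Take 0.7073 servings of sweet potato: uses 87 kcal, +2.8 g fiber (running total 36.8 g).
Filling greedily by fiber-per-kcal is optimal for one linear limit, giving 36.8 g.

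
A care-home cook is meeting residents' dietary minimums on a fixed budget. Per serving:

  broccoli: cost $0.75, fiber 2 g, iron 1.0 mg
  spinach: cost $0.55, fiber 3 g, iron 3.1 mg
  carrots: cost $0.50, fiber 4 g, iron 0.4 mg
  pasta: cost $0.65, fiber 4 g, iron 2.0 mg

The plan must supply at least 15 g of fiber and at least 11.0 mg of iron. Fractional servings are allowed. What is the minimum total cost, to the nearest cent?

$2.47

A basic optimal solution has at most two foods positive. Try each food alone and each pair with both targets met exactly.
broccoli only: max(15/2, 11.0/1.0) = 11 servings → $8.25.
spinach only: max(15/3, 11.0/3.1) = 5 servings → $2.75.
carrots only: max(15/4, 11.0/0.4) = 27.5 servings → $13.75.
pasta only: max(15/4, 11.0/2.0) = 5.5 servings → $3.58.
broccoli + spinach with both tight: 4.219 servings and 2.188 servings → $4.37.
broccoli + carrots: the both-tight solution has a negative serving — not a feasible corner.
broccoli + pasta (both tight): parallel constraints — no distinct corner.
spinach + carrots with both tight: 3.393 servings and 1.205 servings → $2.47.
spinach + pasta with both tight: 2.188 servings and 2.109 servings → $2.57.
carrots + pasta: intersection lies outside the first quadrant.
The minimum over all feasible corners is $2.47.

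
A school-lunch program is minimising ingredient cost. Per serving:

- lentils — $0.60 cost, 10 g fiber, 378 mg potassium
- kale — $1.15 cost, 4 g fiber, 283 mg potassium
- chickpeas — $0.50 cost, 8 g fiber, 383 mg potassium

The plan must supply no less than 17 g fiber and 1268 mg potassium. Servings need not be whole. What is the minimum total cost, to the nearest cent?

$1.66

lentils only: max(17/10, 1268/378) = 3.354 servings → $2.01.
kale only: max(17/4, 1268/283) = 4.481 servings → $5.15.
chickpeas only: max(17/8, 1268/383) = 3.311 servings → $1.66.
lentils + kale: the both-tight solution has a negative serving — not a feasible corner.
lentils + chickpeas with both targets exact would need a negative amount; discard.
kale + chickpeas: intersection lies outside the first quadrant.
The minimum over all feasible corners is $1.66.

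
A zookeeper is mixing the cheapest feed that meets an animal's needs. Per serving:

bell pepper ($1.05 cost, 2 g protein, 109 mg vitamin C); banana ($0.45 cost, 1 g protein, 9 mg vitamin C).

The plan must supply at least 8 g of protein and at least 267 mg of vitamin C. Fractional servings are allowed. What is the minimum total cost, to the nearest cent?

Minimising a linear cost over {protein ≥ 8, vitamin C ≥ 267, servings ≥ 0} — the optimum is at a vertex, using one or two foods.
bell pepper only: max(8/2, 267/109) = 4 servings → $4.20.
banana only: max(8/1, 267/9) = 29.67 servings → $13.35.
bell pepper + banana with both tight: 2.143 servings and 3.714 servings → $3.92.
Cheapest feasible corner: $3.92.

$3.92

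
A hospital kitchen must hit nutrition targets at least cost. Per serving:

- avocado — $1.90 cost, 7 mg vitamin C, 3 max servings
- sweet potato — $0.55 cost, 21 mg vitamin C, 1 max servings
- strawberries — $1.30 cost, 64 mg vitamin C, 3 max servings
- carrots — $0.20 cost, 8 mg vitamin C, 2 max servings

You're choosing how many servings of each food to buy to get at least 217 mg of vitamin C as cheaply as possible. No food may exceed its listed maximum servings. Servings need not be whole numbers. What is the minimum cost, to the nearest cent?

$4.54

Cost per mg of vitamin C: strawberries $0.0203, carrots $0.0250, sweet potato $0.0262, avocado $0.2714.
Take 3 servings of strawberries: +192.0 mg vitamin C for $3.90 (total $3.90, still need 25.0 mg).
Take 2 servings of carrots: +16.0 mg vitamin C for $0.40 (total $4.30, still need 9.0 mg).
Take 0.4286 servings of sweet potato: +9.0 mg vitamin C for $0.24 (total $4.54, still need 0.0 mg).
Filling from the cheapest source first is optimal under one linear minimum: $4.54.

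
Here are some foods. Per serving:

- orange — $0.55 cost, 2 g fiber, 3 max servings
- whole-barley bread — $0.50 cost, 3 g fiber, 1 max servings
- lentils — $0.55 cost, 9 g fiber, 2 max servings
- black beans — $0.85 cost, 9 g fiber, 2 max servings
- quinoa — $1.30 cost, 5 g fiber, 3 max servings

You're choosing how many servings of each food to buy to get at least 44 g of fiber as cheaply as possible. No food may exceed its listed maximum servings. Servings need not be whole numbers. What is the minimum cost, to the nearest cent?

$4.60

Cost per g of fiber: lentils $0.0611, black beans $0.0944, whole-barley bread $0.1667, quinoa $0.2600, orange $0.2750.
Take 2 servings of lentils: +18.0 g fiber for $1.10 (total $1.10, still need 26.0 g).
Take 2 servings of black beans: +18.0 g fiber for $1.70 (total $2.80, still need 8.0 g).
Take 1 serving of whole-barley bread: +3.0 g fiber for $0.50 (total $3.30, still need 5.0 g).
Take 1 serving of quinoa: +5.0 g fiber for $1.30 (total $4.60, still need 0.0 g).
Greedy by cheapest-per-g is optimal for a single linear constraint, so the minimum cost is $4.60.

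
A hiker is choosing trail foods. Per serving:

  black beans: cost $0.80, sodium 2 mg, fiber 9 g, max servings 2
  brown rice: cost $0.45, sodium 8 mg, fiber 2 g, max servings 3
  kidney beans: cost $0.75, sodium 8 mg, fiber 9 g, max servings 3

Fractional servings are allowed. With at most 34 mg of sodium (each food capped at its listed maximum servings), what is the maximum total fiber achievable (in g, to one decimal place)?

46.5 g

Fiber per mg sodium: black beans 4.5, kidney beans 1.125, brown rice 0.25.
Take 2 servings of black beans: uses 4 mg sodium, +18.0 g fiber (running total 18.0 g).
Take 3 servings of kidney beans: uses 24 mg sodium, +27.0 g fiber (running total 45.0 g).
Take 0.75 servings of brown rice: uses 6 mg sodium, +1.5 g fiber (running total 46.5 g).
Greedy by best ratio exhausts the sodium allowance optimally: 46.5 g.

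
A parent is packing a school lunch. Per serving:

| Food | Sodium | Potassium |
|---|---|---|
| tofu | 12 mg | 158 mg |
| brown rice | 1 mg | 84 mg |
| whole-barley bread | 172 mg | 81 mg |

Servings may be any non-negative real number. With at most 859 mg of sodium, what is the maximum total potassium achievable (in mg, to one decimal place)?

72156.0 mg

Potassium per mg sodium: brown rice 84, tofu 13.17, whole-barley bread 0.4709.
With no serving limits, spend the whole sodium allowance on brown rice: 859 mg / 1 mg × 84 mg = 72156.0 mg.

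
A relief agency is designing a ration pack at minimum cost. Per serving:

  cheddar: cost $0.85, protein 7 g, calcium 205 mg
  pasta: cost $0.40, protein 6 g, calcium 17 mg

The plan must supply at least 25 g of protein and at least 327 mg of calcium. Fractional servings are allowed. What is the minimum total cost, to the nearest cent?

A basic optimal solution has at most two foods positive. Try each food alone and each pair with both targets met exactly.
cheddar only: max(25/7, 327/205) = 3.571 servings → $3.04.
pasta only: max(25/6, 327/17) = 19.24 servings → $7.69.
cheddar + pasta with both tight: 1.383 servings and 2.553 servings → $2.20.
The minimum over all feasible corners is $2.20.

$2.20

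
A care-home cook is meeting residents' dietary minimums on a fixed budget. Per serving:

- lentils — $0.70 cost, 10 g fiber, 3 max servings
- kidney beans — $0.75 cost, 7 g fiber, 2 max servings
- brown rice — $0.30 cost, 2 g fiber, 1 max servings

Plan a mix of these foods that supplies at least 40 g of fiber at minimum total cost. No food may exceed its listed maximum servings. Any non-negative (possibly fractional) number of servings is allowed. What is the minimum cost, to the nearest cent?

Cost per g of fiber: lentils $0.0700, kidney beans $0.1071, brown rice $0.1500.
Take 3 servings of lentils: +30.0 g fiber for $2.10 (total $2.10, still need 10.0 g).
Take 1.429 servings of kidney beans: +10.0 g fiber for $1.07 (total $3.17, still need 0.0 g).
Filling from the cheapest source first is optimal under one linear minimum: $3.17.

$3.17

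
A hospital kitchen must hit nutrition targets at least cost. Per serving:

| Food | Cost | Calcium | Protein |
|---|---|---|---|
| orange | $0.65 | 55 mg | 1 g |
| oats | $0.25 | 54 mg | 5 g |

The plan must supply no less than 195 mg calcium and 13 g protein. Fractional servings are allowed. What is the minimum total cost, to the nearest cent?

orange only: max(195/55, 13/1) = 13 servings → $8.45.
oats only: max(195/54, 13/5) = 3.611 servings → $0.90.
orange + oats with both tight: 1.235 servings and 2.353 servings → $1.39.
So the least-cost plan costs $0.90.

$0.90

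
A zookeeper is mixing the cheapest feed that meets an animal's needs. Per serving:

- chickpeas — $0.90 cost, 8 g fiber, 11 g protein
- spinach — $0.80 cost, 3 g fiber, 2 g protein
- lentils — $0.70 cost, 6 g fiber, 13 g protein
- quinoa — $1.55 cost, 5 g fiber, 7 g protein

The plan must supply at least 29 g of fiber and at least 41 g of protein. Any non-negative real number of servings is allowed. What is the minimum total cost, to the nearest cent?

$3.27

The cheapest plan sits at a corner of the feasible region — with two constraints it uses at most two foods.
chickpeas only: max(29/8, 41/11) = 3.727 servings → $3.35.
spinach only: max(29/3, 41/2) = 20.5 servings → $16.40.
lentils only: max(29/6, 41/13) = 4.833 servings → $3.38.
quinoa only: max(29/5, 41/7) = 5.857 servings → $9.08.
chickpeas + spinach: the both-tight solution has a negative serving — not a feasible corner.
chickpeas + lentils with both tight: 3.447 servings and 0.2368 servings → $3.27.
chickpeas + quinoa: the both-tight solution has a negative serving — not a feasible corner.
spinach + lentils with both tight: 4.852 servings and 2.407 servings → $5.57.
spinach + quinoa: the both-tight solution has a negative serving — not a feasible corner.
lentils + quinoa with both tight: 0.08696 servings and 5.696 servings → $8.89.
Cheapest feasible corner: $3.27.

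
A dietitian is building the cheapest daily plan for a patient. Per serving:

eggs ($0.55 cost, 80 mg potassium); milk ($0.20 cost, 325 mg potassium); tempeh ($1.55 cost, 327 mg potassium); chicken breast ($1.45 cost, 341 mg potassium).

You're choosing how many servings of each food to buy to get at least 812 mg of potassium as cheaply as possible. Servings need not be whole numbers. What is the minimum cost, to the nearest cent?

Cost per mg of potassium: milk $0.0006, chicken breast $0.0043, tempeh $0.0047, eggs $0.0069.
With no serving limits, use only milk: 812 mg / 325 mg = 2.498 servings × $0.20 = $0.50.

$0.50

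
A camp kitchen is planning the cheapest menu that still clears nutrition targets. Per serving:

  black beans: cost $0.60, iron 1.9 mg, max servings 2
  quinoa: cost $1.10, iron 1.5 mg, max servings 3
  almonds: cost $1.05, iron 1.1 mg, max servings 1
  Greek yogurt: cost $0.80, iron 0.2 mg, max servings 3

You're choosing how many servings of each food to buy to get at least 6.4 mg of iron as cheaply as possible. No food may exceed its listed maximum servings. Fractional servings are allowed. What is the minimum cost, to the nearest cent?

$3.11

Cost per mg of iron: black beans $0.3158, quinoa $0.7333, almonds $0.9545, Greek yogurt $4.0000.
Take 2 servings of black beans: +3.8 mg iron for $1.20 (total $1.20, still need 2.6 mg).
Take 1.733 servings of quinoa: +2.6 mg iron for $1.91 (total $3.11, still need 0.0 mg).
Greedy by cheapest-per-mg is optimal for a single linear constraint, so the minimum cost is $3.11.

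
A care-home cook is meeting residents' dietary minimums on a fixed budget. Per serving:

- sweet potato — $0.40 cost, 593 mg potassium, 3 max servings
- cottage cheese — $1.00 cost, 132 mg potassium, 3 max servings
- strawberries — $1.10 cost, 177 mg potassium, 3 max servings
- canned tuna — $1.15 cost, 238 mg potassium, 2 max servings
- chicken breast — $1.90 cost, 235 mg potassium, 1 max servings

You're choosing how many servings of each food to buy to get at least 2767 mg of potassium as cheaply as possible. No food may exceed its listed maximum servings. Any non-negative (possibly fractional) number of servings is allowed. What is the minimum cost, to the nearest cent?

$6.68

Cost per mg of potassium: sweet potato $0.0007, canned tuna $0.0048, strawberries $0.0062, cottage cheese $0.0076, chicken breast $0.0081.
Take 3 servings of sweet potato: +1779.0 mg potassium for $1.20 (total $1.20, still need 988.0 mg).
Take 2 servings of canned tuna: +476.0 mg potassium for $2.30 (total $3.50, still need 512.0 mg).
Take 2.893 servings of strawberries: +512.0 mg potassium for $3.18 (total $6.68, still need 0.0 mg).
Filling from the cheapest source first is optimal under one linear minimum: $6.68.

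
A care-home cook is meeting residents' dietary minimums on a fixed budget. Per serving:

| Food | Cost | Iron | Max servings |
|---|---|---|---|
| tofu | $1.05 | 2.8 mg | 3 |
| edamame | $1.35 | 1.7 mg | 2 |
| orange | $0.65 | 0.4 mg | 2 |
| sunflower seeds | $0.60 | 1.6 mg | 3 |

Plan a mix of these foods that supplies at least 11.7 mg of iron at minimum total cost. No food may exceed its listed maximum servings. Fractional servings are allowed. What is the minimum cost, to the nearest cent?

$4.39

Cost per mg of iron: tofu $0.3750, sunflower seeds $0.3750, edamame $0.7941, orange $1.6250.
Take 3 servings of tofu: +8.4 mg iron for $3.15 (total $3.15, still need 3.3 mg).
Take 2.062 servings of sunflower seeds: +3.3 mg iron for $1.24 (total $4.39, still need 0.0 mg).
Greedy by cheapest-per-mg is optimal for a single linear constraint, so the minimum cost is $4.39.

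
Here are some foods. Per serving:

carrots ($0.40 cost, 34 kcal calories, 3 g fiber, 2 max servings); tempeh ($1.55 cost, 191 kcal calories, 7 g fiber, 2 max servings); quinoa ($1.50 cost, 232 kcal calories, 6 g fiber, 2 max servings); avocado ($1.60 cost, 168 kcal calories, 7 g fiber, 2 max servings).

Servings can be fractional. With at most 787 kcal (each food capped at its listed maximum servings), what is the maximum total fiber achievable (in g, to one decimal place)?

Fiber per kcal: carrots 0.08824, avocado 0.04167, tempeh 0.03665, quinoa 0.02586.
Take 2 servings of carrots: uses 68 kcal, +6.0 g fiber (running total 6.0 g).
Take 2 servings of avocado: uses 336 kcal, +14.0 g fiber (running total 20.0 g).
Take 2 servings of tempeh: uses 382 kcal, +14.0 g fiber (running total 34.0 g).
Take 0.00431 servings of quinoa: uses 1 kcal, +0.0 g fiber (running total 34.0 g).
Greedy by best ratio exhausts the calories allowance optimally: 34.0 g.

34.0 g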